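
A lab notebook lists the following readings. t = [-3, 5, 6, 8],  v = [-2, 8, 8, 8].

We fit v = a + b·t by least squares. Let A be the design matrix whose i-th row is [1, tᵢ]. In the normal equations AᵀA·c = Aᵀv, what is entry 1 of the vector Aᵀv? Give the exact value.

22

Entry 1 ↔ basis 1, so (Aᵀv)_{1} = Σᵢ vᵢ = (1)·(-2) + (1)·(8) + (1)·(8) + (1)·(8) = 22.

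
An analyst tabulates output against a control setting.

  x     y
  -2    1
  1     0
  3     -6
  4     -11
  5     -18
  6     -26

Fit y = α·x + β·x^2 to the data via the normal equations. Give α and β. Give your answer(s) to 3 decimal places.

α = -0.763, β = -0.566

Sums needed: Σx·x = 91, Σx·x^2 = 425, Σx^2·x^2 = 2275.
Right-hand side: Σx·y = -310, Σx^2·y = -1612.
MᵀM·[α, β]ᵀ = Mᵀy becomes [[91, 425]; [425, 2275]]·[α, β]ᵀ = [-310, -1612]ᵀ.
Eliminating β: 2275·(row 1) − 425·(row 2) gives 26400·α = 2275·(-310) − 425·(-1612) = -20150, so α = -403/528.
Then β = ((-1612) − 425·(-403/528))/2275 = -7471/13200.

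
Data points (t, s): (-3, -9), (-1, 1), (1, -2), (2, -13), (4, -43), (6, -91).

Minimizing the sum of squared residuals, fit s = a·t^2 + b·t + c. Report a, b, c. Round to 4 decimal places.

Forming MᵀM = [[1651, 261, 67]; [261, 67, 9]; [67, 9, 6]] and Mᵀs = [-4098, -720, -157]ᵀ gives MᵀM·[a, b, c]ᵀ = Mᵀs.
Solving the 3×3 system (Gaussian elimination) gives a = -1337/632, b = -183231/67624, c = 25711/16906.

a = -2.1155, b = -2.7096, c = 1.5208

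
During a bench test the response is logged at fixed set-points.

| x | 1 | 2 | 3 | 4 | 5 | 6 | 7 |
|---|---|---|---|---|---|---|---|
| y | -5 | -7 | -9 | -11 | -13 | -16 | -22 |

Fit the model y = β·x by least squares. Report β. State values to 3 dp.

β = -2.893

Setting ∂/∂β … = 0 gives: 140·β = -405.
(Σx·x = 140, Σx·y = -405.)
β = (-405)/140 = -2.89286.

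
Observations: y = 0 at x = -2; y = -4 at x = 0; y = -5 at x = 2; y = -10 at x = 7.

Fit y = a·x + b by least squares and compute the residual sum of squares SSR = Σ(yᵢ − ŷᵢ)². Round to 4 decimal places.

SSR = 1.9106

The normal equations are: 57·a + 7·b = -80;  7·a + 4·b = -19.
(Σx·x = 57, Σx = 7, Σ1 = 4, Σx·y = -80, Σy = -19.)
det = 57·4 − 7² = 179.
a = ((-80)·4 − 7·(-19))/179 = -187/179; b = (57·(-19) − 7·(-80))/179 = -523/179.
Residuals: 149/179, -193/179, 2/179, 42/179; SSR = 342/179.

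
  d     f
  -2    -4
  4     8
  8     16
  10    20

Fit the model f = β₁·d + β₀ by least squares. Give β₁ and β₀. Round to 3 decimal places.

Compute the Gram sums: Σd·d = 184, Σd = 20, Σ1 = 4.
Moment sums: Σd·f = 368, Σf = 40.
Normal equations: [[184, 20]; [20, 4]]·[β₁, β₀]ᵀ = [368, 40]ᵀ.
Eliminating β₀: 4·(row 1) − 20·(row 2) gives 336·β₁ = 4·368 − 20·40 = 672, so β₁ = 2.
Then β₀ = (40 − 20·2)/4 = 0.

β₁ = 2.000, β₀ = 0.000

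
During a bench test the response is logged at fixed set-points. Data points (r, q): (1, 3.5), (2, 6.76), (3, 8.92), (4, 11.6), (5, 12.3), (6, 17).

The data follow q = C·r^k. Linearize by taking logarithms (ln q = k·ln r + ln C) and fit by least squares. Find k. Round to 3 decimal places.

With ln qᵢ as the transformed response and ln rᵢ as the regressor:
Sums: Σln r = 6.5793, Σ(ln r)² = 9.4099, Σln q = 13.1459, Σln r·ln q = 16.2420.
Normal system: [[9.4099, 6.5793]; [6.5793, 6]]·[k, ln C]ᵀ = [16.2420, 13.1459]ᵀ.
Slope k = (n·Σln r·ln q − Σln r·Σln q)/(n·Σ(ln r)² − (Σln r)²) = (6·16.2420 − 6.5793·13.1459)/13.1729 = 0.83215; ln C = (Σln q − k·Σln r)/n = 1.27849.

k = 0.832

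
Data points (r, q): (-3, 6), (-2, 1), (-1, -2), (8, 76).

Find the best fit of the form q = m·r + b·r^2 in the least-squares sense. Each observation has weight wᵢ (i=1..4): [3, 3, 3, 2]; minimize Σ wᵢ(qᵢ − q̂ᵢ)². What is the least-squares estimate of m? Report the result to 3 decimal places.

m = 1.319

Normal-equation sums: Σwᵢ·r·r = 170, Σwᵢ·r·r^2 = 916, Σwᵢ·r^2·r^2 = 8486.
And Σwᵢ·r·q = 1162, Σwᵢ·r^2·q = 9896.
So XᵀWX·[m, b]ᵀ = XᵀWq: [[170, 916]; [916, 8486]]·[m, b]ᵀ = [1162, 9896]ᵀ.
Δ = 170·8486 − 916² = 603564.
m = (1162·8486 − 916·9896)/603564 = 66333/50297; b = (170·9896 − 916·1162)/603564 = 51494/50297.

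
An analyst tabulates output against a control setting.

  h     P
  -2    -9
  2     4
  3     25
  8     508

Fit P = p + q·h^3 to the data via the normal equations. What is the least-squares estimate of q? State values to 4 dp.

q = 0.9966

From the data, Σ1 = 4, Σh^3 = 539, Σh^3·h^3 = 263001.
Right-hand side: ΣP = 528, Σh^3·P = 260875.
So XᵀX·[p, q]ᵀ = XᵀP: [[4, 539]; [539, 263001]]·[p, q]ᵀ = [528, 260875]ᵀ.
Determinant 4·263001 − 539² = 761483.
p = (528·263001 − 539·260875)/761483 = -1747097/761483; q = (4·260875 − 539·528)/761483 = 758908/761483.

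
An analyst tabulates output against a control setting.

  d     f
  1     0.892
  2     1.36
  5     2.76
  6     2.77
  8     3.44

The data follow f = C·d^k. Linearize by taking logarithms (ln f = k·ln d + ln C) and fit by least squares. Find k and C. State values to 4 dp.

Let Y = ln f. Fitting Y = k·ln d + ln C by least squares:
Σln d = 6.1738, Σ(ln d)² = 10.6052, Σln f = 3.4627, Σln d·ln f = 6.2417.
Normal system: [[10.6052, 6.1738]; [6.1738, 5]]·[k, ln C]ᵀ = [6.2417, 3.4627]ᵀ.
Δ = 10.6052·5 − (6.1738)² = 14.9105; k = (6.2417·5 − 6.1738·3.4627)/14.9105 = 0.65929, ln C = (10.6052·3.4627 − 6.1738·6.2417)/14.9105 = -0.12151, so C = exp(-0.12151) = 0.88558.

k = 0.6593, C = 0.8856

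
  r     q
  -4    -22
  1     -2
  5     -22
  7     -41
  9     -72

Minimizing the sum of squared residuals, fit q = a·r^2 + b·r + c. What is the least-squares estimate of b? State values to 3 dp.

Setting ∂/∂a … = 0 gives: 9844·a + 1134·b + 172·c = -8745;  1134·a + 172·b + 18·c = -959;  172·a + 18·b + 5·c = -159.
Inverting the 3×3 Gram matrix, [a, b, c]ᵀ = [-380253/389942, 419801/389942, -415368/194971]ᵀ.

b = 1.077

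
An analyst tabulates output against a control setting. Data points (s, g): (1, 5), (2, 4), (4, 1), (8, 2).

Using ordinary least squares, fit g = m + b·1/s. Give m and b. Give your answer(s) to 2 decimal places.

Forming XᵀX = [[4, 15/8]; [15/8, 85/64]] and Xᵀg = [12, 15/2]ᵀ gives XᵀX·[m, b]ᵀ = Xᵀg.
det = 4·(85/64) − (15/8)² = 115/64.
m = (12·(85/64) − (15/8)·(15/2))/(115/64) = 24/23; b = (4·(15/2) − (15/8)·12)/(115/64) = 96/23.

m = 1.04, b = 4.17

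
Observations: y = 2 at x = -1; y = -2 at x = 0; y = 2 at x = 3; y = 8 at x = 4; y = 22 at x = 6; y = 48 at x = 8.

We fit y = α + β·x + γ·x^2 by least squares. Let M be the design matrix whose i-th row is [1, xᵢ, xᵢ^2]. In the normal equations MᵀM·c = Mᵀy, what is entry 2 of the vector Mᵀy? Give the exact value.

Entry 2 ↔ basis x, so (Mᵀy)_{2} = Σᵢ (x)·yᵢ = (-1)·(2) + (0)·(-2) + (3)·(2) + (4)·(8) + (6)·(22) + (8)·(48) = 552.

552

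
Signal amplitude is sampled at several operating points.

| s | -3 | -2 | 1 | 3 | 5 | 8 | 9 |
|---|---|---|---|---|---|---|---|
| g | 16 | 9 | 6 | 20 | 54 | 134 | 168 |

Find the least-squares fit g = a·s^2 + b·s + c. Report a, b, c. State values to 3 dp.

a = 1.973, b = 0.722, c = 1.571

XᵀX·[a, b, c]ᵀ = Xᵀg reads: 11461·a + 1359·b + 193·c = 23900;  1359·a + 193·b + 21·c = 2854;  193·a + 21·b + 7·c = 407.
(Σs^2·s^2 = 11461, Σs^2·s = 1359, Σs^2 = 193, Σs·s = 193, Σs = 21, Σ1 = 7, Σs^2·g = 23900, Σs·g = 2854, Σg = 407.)
Inverting the 3×3 Gram matrix, [a, b, c]ᵀ = [517/262, 12293/17030, 13378/8515]ᵀ.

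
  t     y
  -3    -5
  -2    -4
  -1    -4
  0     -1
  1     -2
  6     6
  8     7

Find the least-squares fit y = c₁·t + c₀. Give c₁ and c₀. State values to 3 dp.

Compute the Gram sums: Σt·t = 115, Σt = 9, Σ1 = 7.
For Xᵀy: Σt·y = 117, Σy = -3.
XᵀX·[c₁, c₀]ᵀ = Xᵀy becomes [[115, 9]; [9, 7]]·[c₁, c₀]ᵀ = [117, -3]ᵀ.
det = 115·7 − 9² = 724.
c₁ = (117·7 − 9·(-3))/724 = 423/362; c₀ = (115·(-3) − 9·117)/724 = -699/362.

c₁ = 1.169, c₀ = -1.931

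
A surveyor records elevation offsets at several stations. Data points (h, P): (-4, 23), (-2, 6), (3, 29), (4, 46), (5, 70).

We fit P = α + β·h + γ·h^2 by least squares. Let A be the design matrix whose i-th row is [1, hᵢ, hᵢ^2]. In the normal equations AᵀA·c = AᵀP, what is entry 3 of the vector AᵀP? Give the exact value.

Entry 3 ↔ basis h^2, so (AᵀP)_{3} = Σᵢ (h^2)·Pᵢ = (16)·(23) + (4)·(6) + (9)·(29) + (16)·(46) + (25)·(70) = 3139.

3139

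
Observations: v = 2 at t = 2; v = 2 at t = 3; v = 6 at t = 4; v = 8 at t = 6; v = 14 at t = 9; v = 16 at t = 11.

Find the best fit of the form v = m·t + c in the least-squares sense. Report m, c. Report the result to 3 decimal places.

m = 1.655, c = -1.655

From the data, Σt·t = 267, Σt = 35, Σ1 = 6.
For Xᵀv: Σt·v = 384, Σv = 48.
Normal equations: [[267, 35]; [35, 6]]·[m, c]ᵀ = [384, 48]ᵀ.
det = 267·6 − 35² = 377.
m = (384·6 − 35·48)/377 = 48/29; c = (267·48 − 35·384)/377 = -48/29.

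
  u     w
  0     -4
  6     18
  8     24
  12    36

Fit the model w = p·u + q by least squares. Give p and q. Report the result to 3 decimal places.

Setting ∂/∂p … = 0 gives: 244·p + 26·q = 732;  26·p + 4·q = 74.
det = 244·4 − 26² = 300.
p = (732·4 − 26·74)/300 = 251/75; q = (244·74 − 26·732)/300 = -244/75.

p = 3.347, q = -3.253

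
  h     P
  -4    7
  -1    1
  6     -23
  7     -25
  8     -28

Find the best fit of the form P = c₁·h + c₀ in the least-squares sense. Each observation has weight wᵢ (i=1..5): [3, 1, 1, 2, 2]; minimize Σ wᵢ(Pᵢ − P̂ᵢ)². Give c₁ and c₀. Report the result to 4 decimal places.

c₁ = -2.9639, c₀ = -4.3145

From the data, Σwᵢ·h·h = 311, Σwᵢ·h = 23, Σwᵢ·1 = 9.
Right-hand side: Σwᵢ·h·P = -1021, Σwᵢ·P = -107.
Normal equations: [[311, 23]; [23, 9]]·[c₁, c₀]ᵀ = [-1021, -107]ᵀ.
Determinant 311·9 − 23² = 2270.
c₁ = ((-1021)·9 − 23·(-107))/2270 = -3364/1135; c₀ = (311·(-107) − 23·(-1021))/2270 = -4897/1135.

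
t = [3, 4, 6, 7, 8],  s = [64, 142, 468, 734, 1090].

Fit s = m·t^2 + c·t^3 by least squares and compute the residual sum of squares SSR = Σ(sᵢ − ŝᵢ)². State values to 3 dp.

SSR = 6.017

Sums needed: Σt^2·t^2 = 8130, Σt^2·t^3 = 58618, Σt^3·t^3 = 431274.
And Σt^2·s = 125422, Σt^3·s = 921746.
Normal equations: [[8130, 58618]; [58618, 431274]]·[m, c]ᵀ = [125422, 921746]ᵀ.
Eliminating c: 431274·(row 1) − 58618·(row 2) gives 70187696·m = 431274·125422 − 58618·921746 = 60340600, so m = 7542575/8773462.
Then c = (921746 − 58618·(7542575/8773462))/431274 = 17726023/8773462.
Residuals: 174602/102017, -4657534/4386731, 2813274/4386731, -4945478/4386731, 2312502/4386731; SSR = 26393436/4386731.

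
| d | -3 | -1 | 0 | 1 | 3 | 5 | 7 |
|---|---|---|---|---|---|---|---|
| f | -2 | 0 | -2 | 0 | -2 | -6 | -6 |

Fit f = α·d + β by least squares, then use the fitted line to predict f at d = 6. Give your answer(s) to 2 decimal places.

f̂ = -4.97

Compute the Gram sums: Σd·d = 94, Σd = 12, Σ1 = 7.
Right-hand side: Σd·f = -72, Σf = -18.
XᵀX·[α, β]ᵀ = Xᵀf becomes [[94, 12]; [12, 7]]·[α, β]ᵀ = [-72, -18]ᵀ.
Eliminating β: 7·(row 1) − 12·(row 2) gives 514·α = 7·(-72) − 12·(-18) = -288, so α = -144/257.
Then β = ((-18) − 12·(-144/257))/7 = -414/257.
At d = 6: f̂ = (-144/257)·(6) + (-414/257)·(1) = -1278/257.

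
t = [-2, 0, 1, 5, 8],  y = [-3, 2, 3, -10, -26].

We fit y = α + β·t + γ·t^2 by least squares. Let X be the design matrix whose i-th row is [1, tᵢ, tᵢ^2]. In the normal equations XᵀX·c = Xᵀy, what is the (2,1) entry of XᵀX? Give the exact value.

12

Row 2 ↔ basis t, column 1 ↔ basis 1, so (XᵀX)_{2,1} = Σᵢ t = (-2)·(1) + (0)·(1) + (1)·(1) + (5)·(1) + (8)·(1) = 12.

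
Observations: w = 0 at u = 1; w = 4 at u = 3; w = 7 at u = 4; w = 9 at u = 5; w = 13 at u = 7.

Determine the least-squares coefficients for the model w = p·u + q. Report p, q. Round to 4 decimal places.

p = 2.2000, q = -2.2000

From the data, Σu·u = 100, Σu = 20, Σ1 = 5.
Right-hand side: Σu·w = 176, Σw = 33.
Eliminating q: 5·(row 1) − 20·(row 2) gives 100·p = 5·176 − 20·33 = 220, so p = 11/5.
Then q = (33 − 20·(11/5))/5 = -11/5.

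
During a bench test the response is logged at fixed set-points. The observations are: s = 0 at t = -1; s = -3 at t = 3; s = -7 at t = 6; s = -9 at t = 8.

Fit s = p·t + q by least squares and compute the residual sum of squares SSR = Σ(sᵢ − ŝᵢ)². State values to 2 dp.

Setting ∂/∂p … = 0 gives: 110·p + 16·q = -123;  16·p + 4·q = -19.
det = 110·4 − 16² = 184.
p = ((-123)·4 − 16·(-19))/184 = -47/46; q = (110·(-19) − 16·(-123))/184 = -61/92.
Residuals: -33/92, 67/92, -19/92, -15/92; SSR = 67/92.

SSR = 0.73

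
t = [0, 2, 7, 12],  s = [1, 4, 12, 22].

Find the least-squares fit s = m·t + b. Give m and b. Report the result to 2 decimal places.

The normal system XᵀX·[m, b]ᵀ = Xᵀs is [[197, 21]; [21, 4]]·[m, b]ᵀ = [356, 39]ᵀ.
det = 197·4 − 21² = 347.
m = (356·4 − 21·39)/347 = 605/347; b = (197·39 − 21·356)/347 = 207/347.

m = 1.74, b = 0.60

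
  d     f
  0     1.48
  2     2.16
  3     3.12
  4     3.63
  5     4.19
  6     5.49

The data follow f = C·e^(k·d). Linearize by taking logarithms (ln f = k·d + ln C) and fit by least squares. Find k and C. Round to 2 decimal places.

k = 0.22, C = 1.49

Linearized form: ln f = k·d + ln C. From the 6 transformed points,
AᵀA = [[90.0000, 20.0000]; [20.0000, 6]], rhs = [27.4917, 6.7248]ᵀ  (here Σd = 20.0000, Σ(d)² = 90.0000, Σln f = 6.7248, Σd·ln f = 27.4917).
Solving (det = 140.0000): k = 0.21752, ln C = 0.39573, so C = exp(0.39573) = 1.48546.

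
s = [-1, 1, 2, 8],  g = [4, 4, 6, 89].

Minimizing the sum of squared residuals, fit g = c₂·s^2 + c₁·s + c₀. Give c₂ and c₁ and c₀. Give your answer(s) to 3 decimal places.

c₂ = 1.430, c₁ = -0.599, c₀ = 2.217

Setting ∂/∂c₂ … = 0 gives: 4114·c₂ + 520·c₁ + 70·c₀ = 5728;  520·c₂ + 70·c₁ + 10·c₀ = 724;  70·c₂ + 10·c₁ + 4·c₀ = 103.
Solving the 3×3 system (Gaussian elimination) gives c₂ = 349/244, c₁ = -731/1220, c₀ = 541/244.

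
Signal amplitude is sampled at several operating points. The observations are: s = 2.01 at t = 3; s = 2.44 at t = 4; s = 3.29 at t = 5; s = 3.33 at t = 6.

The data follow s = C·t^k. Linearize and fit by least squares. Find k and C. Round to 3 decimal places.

k = 0.795, C = 0.840

Taking logs, ln s = k·ln t + ln C, so regress ln s on ln t.
XᵀX = [[8.9295, 5.8861]; [5.8861, 4]], rhs = [6.0756, 3.9840]ᵀ  (here Σln t = 5.8861, Σ(ln t)² = 8.9295, Σln s = 3.9840, Σln t·ln s = 6.0756).
Slope k = (n·Σln t·ln s − Σln t·Σln s)/(n·Σ(ln t)² − (Σln t)²) = (4·6.0756 − 5.8861·3.9840)/1.0716 = 0.79545; ln C = (Σln s − k·Σln t)/n = -0.17452, so C = exp(-0.17452) = 0.83986.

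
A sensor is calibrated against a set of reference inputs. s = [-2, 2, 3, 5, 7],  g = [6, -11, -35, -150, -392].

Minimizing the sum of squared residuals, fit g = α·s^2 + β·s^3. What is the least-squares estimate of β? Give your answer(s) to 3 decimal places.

β = -1.026

Sums needed: Σs^2·s^2 = 3139, Σs^2·s^3 = 20175, Σs^3·s^3 = 134131.
And Σs^2·g = -23293, Σs^3·g = -154287.
So MᵀM·[α, β]ᵀ = Mᵀg: [[3139, 20175]; [20175, 134131]]·[α, β]ᵀ = [-23293, -154287]ᵀ.
Δ = 3139·134131 − 20175² = 14006584.
α = ((-23293)·134131 − 20175·(-154287))/14006584 = -5786579/7003292; β = (3139·(-154287) − 20175·(-23293))/14006584 = -7185309/7003292.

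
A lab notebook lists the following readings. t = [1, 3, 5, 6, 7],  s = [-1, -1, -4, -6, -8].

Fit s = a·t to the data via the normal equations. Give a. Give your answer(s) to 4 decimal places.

Forming AᵀA = [[120]] and Aᵀs = [-116]ᵀ gives AᵀA·[a]ᵀ = Aᵀs.
a = (-116)/120 = -0.966667.

a = -0.9667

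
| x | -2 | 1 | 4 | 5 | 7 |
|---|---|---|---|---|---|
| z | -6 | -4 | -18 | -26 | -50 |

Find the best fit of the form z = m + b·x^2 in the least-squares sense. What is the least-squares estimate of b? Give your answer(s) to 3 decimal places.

From the data, Σ1 = 5, Σx^2 = 95, Σx^2·x^2 = 3299.
And Σz = -104, Σx^2·z = -3416.
Normal equations: [[5, 95]; [95, 3299]]·[m, b]ᵀ = [-104, -3416]ᵀ.
det = 5·3299 − 95² = 7470.
m = ((-104)·3299 − 95·(-3416))/7470 = -1032/415; b = (5·(-3416) − 95·(-104))/7470 = -80/83.

b = -0.964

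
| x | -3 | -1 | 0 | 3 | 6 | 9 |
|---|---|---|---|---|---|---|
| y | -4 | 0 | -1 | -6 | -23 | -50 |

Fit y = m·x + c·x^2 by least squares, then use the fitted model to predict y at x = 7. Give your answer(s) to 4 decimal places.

Compute the Gram sums: Σx·x = 136, Σx·x^2 = 944, Σx^2·x^2 = 8020.
Moment sums: Σx·y = -594, Σx^2·y = -4968.
Normal equations: [[136, 944]; [944, 8020]]·[m, c]ᵀ = [-594, -4968]ᵀ.
Eliminating c: 8020·(row 1) − 944·(row 2) gives 199584·m = 8020·(-594) − 944·(-4968) = -74088, so m = -49/132.
Then c = ((-4968) − 944·(-49/132))/8020 = -19/33.
At x = 7: ŷ = (-49/132)·(7) + (-19/33)·(49) = -4067/132.

ŷ = -30.8106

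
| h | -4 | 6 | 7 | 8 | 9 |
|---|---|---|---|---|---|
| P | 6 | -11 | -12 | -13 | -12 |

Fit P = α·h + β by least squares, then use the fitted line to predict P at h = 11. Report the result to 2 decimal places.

P̂ = -17.17

Normal-equation sums: Σh·h = 246, Σh = 26, Σ1 = 5.
And Σh·P = -386, ΣP = -42.
Normal equations: [[246, 26]; [26, 5]]·[α, β]ᵀ = [-386, -42]ᵀ.
Δ = 246·5 − 26² = 554.
α = ((-386)·5 − 26·(-42))/554 = -419/277; β = (246·(-42) − 26·(-386))/554 = -148/277.
At h = 11: P̂ = (-419/277)·(11) + (-148/277)·(1) = -4757/277.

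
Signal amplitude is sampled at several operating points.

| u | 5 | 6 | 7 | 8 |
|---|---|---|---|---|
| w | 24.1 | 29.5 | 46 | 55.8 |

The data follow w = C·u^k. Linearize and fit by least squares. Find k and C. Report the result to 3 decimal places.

Taking logs, ln w = k·ln u + ln C, so regress ln w on ln u.
Σln u = 7.4265, Σ(ln u)² = 13.9113, Σln w = 14.4170, Σln u·ln w = 26.9988.
Equations: 13.9113·k + 7.4265·ln C = 26.9988;  7.4265·k + 4·ln C = 14.4170.
Solving (det = 0.4917): k = 1.88443, ln C = 0.10554, so C = exp(0.10554) = 1.11132.

k = 1.884, C = 1.111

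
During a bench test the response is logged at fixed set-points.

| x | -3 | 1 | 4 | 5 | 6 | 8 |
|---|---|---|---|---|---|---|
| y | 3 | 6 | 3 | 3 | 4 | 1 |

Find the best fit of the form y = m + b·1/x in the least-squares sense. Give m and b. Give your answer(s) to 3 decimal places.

m = 2.713, b = 2.642

The normal equations are: 6·m + (169/120)·b = 20;  (169/120)·m + (18101/14400)·b = 857/120.
(Σ1 = 6, Σ1/x = 169/120, Σ1/x·1/x = 18101/14400, Σy = 20, Σ1/x·y = 857/120.)
det = 6·(18101/14400) − (169/120)² = 16009/2880.
m = (20·(18101/14400) − (169/120)·(857/120))/(16009/2880) = 217187/80045; b = (6·(857/120) − (169/120)·20)/(16009/2880) = 42288/16009.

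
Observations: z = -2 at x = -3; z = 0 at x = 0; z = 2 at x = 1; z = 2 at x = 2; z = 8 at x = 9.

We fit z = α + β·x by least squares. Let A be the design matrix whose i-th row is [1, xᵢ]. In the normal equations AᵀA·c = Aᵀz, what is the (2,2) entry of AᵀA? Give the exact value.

95

Row 2 ↔ basis x, column 2 ↔ basis x, so (AᵀA)_{2,2} = Σᵢ (x)·(x) = (-3)·(-3) + (0)·(0) + (1)·(1) + (2)·(2) + (9)·(9) = 95.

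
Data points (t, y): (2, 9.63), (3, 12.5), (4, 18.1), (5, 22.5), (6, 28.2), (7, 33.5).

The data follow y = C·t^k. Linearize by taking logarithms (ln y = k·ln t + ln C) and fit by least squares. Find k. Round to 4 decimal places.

Taking logs, ln y = k·ln t + ln C, so regress ln y on ln t.
Sums: Σln t = 8.5252, Σ(ln t)² = 13.1965, Σln y = 17.6509, Σln t·ln y = 26.1867.
Normal system: [[13.1965, 8.5252]; [8.5252, 6]]·[k, ln C]ᵀ = [26.1867, 17.6509]ᵀ.
Solving (det = 6.5005): k = 1.02199, ln C = 1.48972.

k = 1.0220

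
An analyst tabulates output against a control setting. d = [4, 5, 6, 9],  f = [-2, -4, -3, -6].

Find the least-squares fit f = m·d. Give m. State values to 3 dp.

Entries of MᵀM: Σd·d = 158.
For Mᵀf: Σd·f = -100.
Hence m = -100 / 158 ≈ -0.632911.

m = -0.633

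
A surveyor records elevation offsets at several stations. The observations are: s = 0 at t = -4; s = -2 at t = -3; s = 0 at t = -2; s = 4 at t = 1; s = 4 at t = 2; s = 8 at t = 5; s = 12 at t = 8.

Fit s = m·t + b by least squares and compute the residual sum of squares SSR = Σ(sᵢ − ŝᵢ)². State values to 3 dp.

SSR = 6.187

Normal-equation sums: Σt·t = 123, Σt = 7, Σ1 = 7.
Moment sums: Σt·s = 154, Σs = 26.
Normal equations: [[123, 7]; [7, 7]]·[m, b]ᵀ = [154, 26]ᵀ.
det = 123·7 − 7² = 812.
m = (154·7 − 7·26)/812 = 32/29; b = (123·26 − 7·154)/812 = 530/203.
Residuals: 366/203, -264/203, -82/203, 2/7, -166/203, -26/203, 114/203; SSR = 1256/203.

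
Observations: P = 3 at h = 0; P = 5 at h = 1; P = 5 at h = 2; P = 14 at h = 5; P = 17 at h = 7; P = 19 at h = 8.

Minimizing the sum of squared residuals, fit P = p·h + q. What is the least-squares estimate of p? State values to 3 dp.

p = 2.088

Normal-equation sums: Σh·h = 143, Σh = 23, Σ1 = 6.
Moment sums: Σh·P = 356, ΣP = 63.
So AᵀA·[p, q]ᵀ = AᵀP: [[143, 23]; [23, 6]]·[p, q]ᵀ = [356, 63]ᵀ.
Determinant 143·6 − 23² = 329.
p = (356·6 − 23·63)/329 = 687/329; q = (143·63 − 23·356)/329 = 821/329.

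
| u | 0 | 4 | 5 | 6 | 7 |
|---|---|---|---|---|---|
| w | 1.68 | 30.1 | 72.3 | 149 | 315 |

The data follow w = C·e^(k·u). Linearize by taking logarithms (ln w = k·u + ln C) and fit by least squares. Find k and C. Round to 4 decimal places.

k = 0.7496, C = 1.6390

Taking logs, ln w = k·u + ln C, so regress ln w on u.
AᵀA = [[126.0000, 22.0000]; [22.0000, 5]], rhs = [105.3139, 18.9607]ᵀ  (here Σu = 22.0000, Σ(u)² = 126.0000, Σln w = 18.9607, Σu·ln w = 105.3139).
Δ = 126.0000·5 − (22.0000)² = 146.0000; k = (105.3139·5 − 22.0000·18.9607)/146.0000 = 0.74955, ln C = (126.0000·18.9607 − 22.0000·105.3139)/146.0000 = 0.49409, so C = exp(0.49409) = 1.63901.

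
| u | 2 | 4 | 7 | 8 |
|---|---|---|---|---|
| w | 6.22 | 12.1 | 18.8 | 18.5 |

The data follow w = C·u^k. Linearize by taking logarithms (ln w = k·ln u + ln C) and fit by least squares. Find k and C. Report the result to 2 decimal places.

Taking logs, ln w = k·ln u + ln C, so regress ln w on ln u.
Sums: Σln u = 6.1048, Σ(ln u)² = 10.5129, Σln w = 10.1726, Σln u·ln w = 16.4996.
Normal system: [[10.5129, 6.1048]; [6.1048, 4]]·[k, ln C]ᵀ = [16.4996, 10.1726]ᵀ.
Δ = 10.5129·4 − (6.1048)² = 4.7831; k = (16.4996·4 − 6.1048·10.1726)/4.7831 = 0.81468, ln C = (10.5129·10.1726 − 6.1048·16.4996)/4.7831 = 1.29979, so C = exp(1.29979) = 3.66854.

k = 0.81, C = 3.67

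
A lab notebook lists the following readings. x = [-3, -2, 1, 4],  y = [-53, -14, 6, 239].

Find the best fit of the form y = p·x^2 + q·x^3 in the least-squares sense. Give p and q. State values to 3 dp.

Normal-equation sums: Σx^2·x^2 = 354, Σx^2·x^3 = 750, Σx^3·x^3 = 4890.
For Aᵀy: Σx^2·y = 3297, Σx^3·y = 16845.
AᵀA·[p, q]ᵀ = Aᵀy becomes [[354, 750]; [750, 4890]]·[p, q]ᵀ = [3297, 16845]ᵀ.
Determinant 354·4890 − 750² = 1168560.
p = (3297·4890 − 750·16845)/1168560 = 19381/6492; q = (354·16845 − 750·3297)/1168560 = 19391/6492.

p = 2.985, q = 2.987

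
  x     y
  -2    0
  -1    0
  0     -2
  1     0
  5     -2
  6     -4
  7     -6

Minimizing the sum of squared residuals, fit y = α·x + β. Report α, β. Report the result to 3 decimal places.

α = -0.554, β = -0.734

Forming MᵀM = [[116, 16]; [16, 7]] and Mᵀy = [-76, -14]ᵀ gives MᵀM·[α, β]ᵀ = Mᵀy.
Eliminating β: 7·(row 1) − 16·(row 2) gives 556·α = 7·(-76) − 16·(-14) = -308, so α = -77/139.
Then β = ((-14) − 16·(-77/139))/7 = -102/139.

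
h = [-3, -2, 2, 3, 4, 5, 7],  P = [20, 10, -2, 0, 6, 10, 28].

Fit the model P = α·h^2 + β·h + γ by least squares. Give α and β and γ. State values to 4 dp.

The normal equations are: 3476·α + 532·β + 116·γ = 1930;  532·α + 116·β + 16·γ = 186;  116·α + 16·β + 7·γ = 72.
Inverting the 3×3 Gram matrix, [α, β, γ]ᵀ = [5776/5709, -35731/11418, 1280/1903]ᵀ.

α = 1.0117, β = -3.1294, γ = 0.6726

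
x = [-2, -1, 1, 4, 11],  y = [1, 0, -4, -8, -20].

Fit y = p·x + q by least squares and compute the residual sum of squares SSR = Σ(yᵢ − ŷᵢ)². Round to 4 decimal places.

AᵀA·[p, q]ᵀ = Aᵀy reads: 143·p + 13·q = -258;  13·p + 5·q = -31.
Eliminating q: 5·(row 1) − 13·(row 2) gives 546·p = 5·(-258) − 13·(-31) = -887, so p = -887/546.
Then q = ((-31) − 13·(-887/546))/5 = -83/42.
Residuals: -149/546, 32/91, -109/273, 37/78, -2/13; SSR = 331/546.

SSR = 0.6062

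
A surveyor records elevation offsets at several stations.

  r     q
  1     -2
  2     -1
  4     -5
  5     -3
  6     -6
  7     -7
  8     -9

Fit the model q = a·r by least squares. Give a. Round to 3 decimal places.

Forming XᵀX = [[195]] and Xᵀq = [-196]ᵀ gives XᵀX·[a]ᵀ = Xᵀq.
Hence a = -196 / 195 ≈ -1.00513.

a = -1.005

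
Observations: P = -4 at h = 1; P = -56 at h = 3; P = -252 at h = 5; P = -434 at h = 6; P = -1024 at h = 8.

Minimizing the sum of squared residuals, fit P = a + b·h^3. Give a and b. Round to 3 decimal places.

a = -2.296, b = -1.996

Normal-equation sums: Σ1 = 5, Σh^3 = 881, Σh^3·h^3 = 325155.
Right-hand side: ΣP = -1770, Σh^3·P = -651048.
Normal equations: [[5, 881]; [881, 325155]]·[a, b]ᵀ = [-1770, -651048]ᵀ.
Eliminating b: 325155·(row 1) − 881·(row 2) gives 849614·a = 325155·(-1770) − 881·(-651048) = -1951062, so a = -975531/424807.
Then b = ((-651048) − 881·(-975531/424807))/325155 = -847935/424807.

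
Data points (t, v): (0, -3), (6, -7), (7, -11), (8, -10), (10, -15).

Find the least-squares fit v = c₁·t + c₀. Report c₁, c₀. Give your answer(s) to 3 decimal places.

With design matrix A, AᵀA = [[249, 31]; [31, 5]] and Aᵀv = [-349, -46]ᵀ.
det = 249·5 − 31² = 284.
c₁ = ((-349)·5 − 31·(-46))/284 = -319/284; c₀ = (249·(-46) − 31·(-349))/284 = -635/284.

c₁ = -1.123, c₀ = -2.236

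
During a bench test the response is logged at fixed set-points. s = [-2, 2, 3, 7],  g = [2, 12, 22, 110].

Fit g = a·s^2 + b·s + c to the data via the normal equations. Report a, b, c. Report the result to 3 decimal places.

With design matrix A, AᵀA = [[2514, 370, 66]; [370, 66, 10]; [66, 10, 4]] and Aᵀg = [5644, 856, 146]ᵀ.
Inverting the 3×3 Gram matrix, [a, b, c]ᵀ = [39/20, 365/164, -254/205]ᵀ.

a = 1.950, b = 2.226, c = -1.239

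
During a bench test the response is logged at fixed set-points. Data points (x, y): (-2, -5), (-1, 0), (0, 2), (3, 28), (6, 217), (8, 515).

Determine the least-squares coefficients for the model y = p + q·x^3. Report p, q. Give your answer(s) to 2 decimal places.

From the data, Σ1 = 6, Σx^3 = 746, Σx^3·x^3 = 309594.
Moment sums: Σy = 757, Σx^3·y = 311348.
Normal equations: [[6, 746]; [746, 309594]]·[p, q]ᵀ = [757, 311348]ᵀ.
det = 6·309594 − 746² = 1301048.
p = (757·309594 − 746·311348)/1301048 = 1048525/650524; q = (6·311348 − 746·757)/1301048 = 651683/650524.

p = 1.61, q = 1.00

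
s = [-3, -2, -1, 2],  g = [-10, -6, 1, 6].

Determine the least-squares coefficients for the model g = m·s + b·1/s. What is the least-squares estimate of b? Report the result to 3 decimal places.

b = -4.769

From the data, Σs·s = 18, Σs·1/s = 4, Σ1/s·1/s = 29/18.
And Σs·g = 53, Σ1/s·g = 25/3.
XᵀX·[m, b]ᵀ = Xᵀg becomes [[18, 4]; [4, 29/18]]·[m, b]ᵀ = [53, 25/3]ᵀ.
det = 18·(29/18) − 4² = 13.
m = (53·(29/18) − 4·(25/3))/13 = 937/234; b = (18·(25/3) − 4·53)/13 = -62/13.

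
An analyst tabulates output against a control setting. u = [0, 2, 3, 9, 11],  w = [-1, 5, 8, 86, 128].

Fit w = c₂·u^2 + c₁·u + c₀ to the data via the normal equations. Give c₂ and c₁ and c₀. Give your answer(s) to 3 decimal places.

c₂ = 1.053, c₁ = 0.137, c₀ = -0.747

Entries of XᵀX: Σu^2·u^2 = 21299, Σu^2·u = 2095, Σu^2 = 215, Σu·u = 215, Σu = 25, Σ1 = 5.
And Σu^2·w = 22546, Σu·w = 2216, Σw = 226.
XᵀX·[c₂, c₁, c₀]ᵀ = Xᵀw becomes [[21299, 2095, 215]; [2095, 215, 25]; [215, 25, 5]]·[c₂, c₁, c₀]ᵀ = [22546, 2216, 226]ᵀ.
Row-reducing yields c₂ = 20/19, c₁ = 13/95, c₀ = -71/95.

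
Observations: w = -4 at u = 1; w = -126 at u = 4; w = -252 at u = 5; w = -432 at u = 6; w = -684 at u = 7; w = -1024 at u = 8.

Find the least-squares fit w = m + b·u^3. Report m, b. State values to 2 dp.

m = -0.65, b = -2.00

From the data, Σ1 = 6, Σu^3 = 1261, Σu^3·u^3 = 446171.
Right-hand side: Σw = -2522, Σu^3·w = -891780.
Determinant 6·446171 − 1261² = 1086905.
m = ((-2522)·446171 − 1261·(-891780))/1086905 = -708682/1086905; b = (6·(-891780) − 1261·(-2522))/1086905 = -2170438/1086905.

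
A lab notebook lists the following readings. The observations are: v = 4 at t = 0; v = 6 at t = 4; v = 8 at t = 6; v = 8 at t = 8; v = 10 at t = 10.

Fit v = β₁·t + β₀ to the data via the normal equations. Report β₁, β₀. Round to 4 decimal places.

From the data, Σt·t = 216, Σt = 28, Σ1 = 5.
Moment sums: Σt·v = 236, Σv = 36.
Normal equations: [[216, 28]; [28, 5]]·[β₁, β₀]ᵀ = [236, 36]ᵀ.
Δ = 216·5 − 28² = 296.
β₁ = (236·5 − 28·36)/296 = 43/74; β₀ = (216·36 − 28·236)/296 = 146/37.

β₁ = 0.5811, β₀ = 3.9459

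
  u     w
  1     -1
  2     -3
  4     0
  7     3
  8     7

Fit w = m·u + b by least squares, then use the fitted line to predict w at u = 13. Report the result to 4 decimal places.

The normal system XᵀX·[m, b]ᵀ = Xᵀw is [[134, 22]; [22, 5]]·[m, b]ᵀ = [70, 6]ᵀ.
det = 134·5 − 22² = 186.
m = (70·5 − 22·6)/186 = 109/93; b = (134·6 − 22·70)/186 = -368/93.
At u = 13: ŵ = (109/93)·(13) + (-368/93)·(1) = 1049/93.

ŵ = 11.2796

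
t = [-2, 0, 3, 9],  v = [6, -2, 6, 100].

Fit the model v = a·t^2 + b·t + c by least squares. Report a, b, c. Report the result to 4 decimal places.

With design matrix M, MᵀM = [[6658, 748, 94]; [748, 94, 10]; [94, 10, 4]] and Mᵀv = [8178, 906, 110]ᵀ.
Solving the 3×3 system (Gaussian elimination) gives a = 10369/7302, b = -10315/7302, c = -5693/2434.

a = 1.4200, b = -1.4126, c = -2.3389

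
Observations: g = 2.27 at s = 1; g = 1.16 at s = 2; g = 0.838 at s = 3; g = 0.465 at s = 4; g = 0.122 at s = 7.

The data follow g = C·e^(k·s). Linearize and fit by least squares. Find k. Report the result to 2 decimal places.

k = -0.48

Taking logs, ln g = k·s + ln C, so regress ln g on s.
Σs = 17.0000, Σ(s)² = 79.0000, Σln g = -2.0780, Σs·ln g = -17.2026.
Equations: 79.0000·k + 17.0000·ln C = -17.2026;  17.0000·k + 5·ln C = -2.0780.
Δ = 79.0000·5 − (17.0000)² = 106.0000; k = (-17.2026·5 − 17.0000·-2.0780)/106.0000 = -0.47818, ln C = (79.0000·-2.0780 − 17.0000·-17.2026)/106.0000 = 1.21022.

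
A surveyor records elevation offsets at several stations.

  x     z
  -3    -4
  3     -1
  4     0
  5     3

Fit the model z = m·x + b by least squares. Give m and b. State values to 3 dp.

m = 0.735, b = -2.155

With design matrix M, MᵀM = [[59, 9]; [9, 4]] and Mᵀz = [24, -2]ᵀ.
Eliminating b: 4·(row 1) − 9·(row 2) gives 155·m = 4·24 − 9·(-2) = 114, so m = 114/155.
Then b = ((-2) − 9·(114/155))/4 = -334/155.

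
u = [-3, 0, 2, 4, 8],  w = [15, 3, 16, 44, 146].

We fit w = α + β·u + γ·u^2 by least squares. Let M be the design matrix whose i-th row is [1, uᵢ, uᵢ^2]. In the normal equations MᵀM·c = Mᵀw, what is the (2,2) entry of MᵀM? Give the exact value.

93

Row 2 ↔ basis u, column 2 ↔ basis u, so (MᵀM)_{2,2} = Σᵢ (u)·(u) = (-3)·(-3) + (0)·(0) + (2)·(2) + (4)·(4) + (8)·(8) = 93.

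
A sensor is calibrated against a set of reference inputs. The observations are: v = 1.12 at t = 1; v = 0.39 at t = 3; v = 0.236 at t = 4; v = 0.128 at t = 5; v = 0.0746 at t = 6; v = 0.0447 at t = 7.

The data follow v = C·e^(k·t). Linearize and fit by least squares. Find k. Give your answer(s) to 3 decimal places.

k = -0.541

With ln vᵢ as the transformed response and tᵢ as the regressor:
Σt = 26.0000, Σ(t)² = 136.0000, Σln v = -10.0313, Σt·ln v = -56.0940.
Normal system: [[136.0000, 26.0000]; [26.0000, 6]]·[k, ln C]ᵀ = [-56.0940, -10.0313]ᵀ.
Solving (det = 140.0000): k = -0.54107, ln C = 0.67274.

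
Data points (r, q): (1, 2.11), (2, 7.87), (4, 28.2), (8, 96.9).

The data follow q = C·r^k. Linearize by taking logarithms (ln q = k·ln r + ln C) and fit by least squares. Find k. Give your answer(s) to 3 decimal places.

With ln qᵢ as the transformed response and ln rᵢ as the regressor:
Σln r = 4.1589, Σ(ln r)² = 6.7263, Σln q = 10.7227, Σln r·ln q = 15.5700.
Equations: 6.7263·k + 4.1589·ln C = 15.5700;  4.1589·k + 4·ln C = 10.7227.
Slope k = (n·Σln r·ln q − Σln r·Σln q)/(n·Σ(ln r)² − (Σln r)²) = (4·15.5700 − 4.1589·10.7227)/9.6091 = 1.84048; ln C = (Σln q − k·Σln r)/n = 0.76710.

k = 1.840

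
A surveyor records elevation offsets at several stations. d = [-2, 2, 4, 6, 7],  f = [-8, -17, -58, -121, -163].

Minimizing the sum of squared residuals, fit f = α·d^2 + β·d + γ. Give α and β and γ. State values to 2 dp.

α = -2.98, β = -2.30, γ = -0.67

Entries of MᵀM: Σd^2·d^2 = 3985, Σd^2·d = 623, Σd^2 = 109, Σd·d = 109, Σd = 17, Σ1 = 5.
Right-hand side: Σd^2·f = -13371, Σd·f = -2117, Σf = -367.
So MᵀM·[α, β, γ]ᵀ = Mᵀf: [[3985, 623, 109]; [623, 109, 17]; [109, 17, 5]]·[α, β, γ]ᵀ = [-13371, -2117, -367]ᵀ.
Inverting the 3×3 Gram matrix, [α, β, γ]ᵀ = [-69473/23331, -53600/23331, -5248/7777]ᵀ.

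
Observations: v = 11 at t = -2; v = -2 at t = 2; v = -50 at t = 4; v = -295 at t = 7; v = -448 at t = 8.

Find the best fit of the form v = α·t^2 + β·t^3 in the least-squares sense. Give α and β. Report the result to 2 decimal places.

Forming AᵀA = [[6785, 50599]; [50599, 384017]] and Aᵀv = [-43891, -333865]ᵀ gives AᵀA·[α, β]ᵀ = Aᵀv.
Δ = 6785·384017 − 50599² = 45296544.
α = ((-43891)·384017 − 50599·(-333865))/45296544 = 9586247/11324136; β = (6785·(-333865) − 50599·(-43891))/45296544 = -11108329/11324136.

α = 0.85, β = -0.98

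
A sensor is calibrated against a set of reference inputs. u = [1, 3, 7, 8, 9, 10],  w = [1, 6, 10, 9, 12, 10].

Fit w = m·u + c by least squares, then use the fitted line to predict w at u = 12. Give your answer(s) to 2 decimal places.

Normal-equation sums: Σu·u = 304, Σu = 38, Σ1 = 6.
Moment sums: Σu·w = 369, Σw = 48.
Eliminating c: 6·(row 1) − 38·(row 2) gives 380·m = 6·369 − 38·48 = 390, so m = 39/38.
Then c = (48 − 38·(39/38))/6 = 3/2.
At u = 12: ŵ = (39/38)·(12) + (3/2)·(1) = 525/38.

ŵ = 13.82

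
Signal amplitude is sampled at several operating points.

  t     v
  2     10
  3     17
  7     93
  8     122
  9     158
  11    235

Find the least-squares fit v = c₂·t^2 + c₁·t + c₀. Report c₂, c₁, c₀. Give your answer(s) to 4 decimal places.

c₂ = 2.0863, c₁ = -1.9707, c₀ = 4.9208

Normal-equation sums: Σt^2·t^2 = 27796, Σt^2·t = 2950, Σt^2 = 328, Σt·t = 328, Σt = 40, Σ1 = 6.
Right-hand side: Σt^2·v = 53791, Σt·v = 5705, Σv = 635.
XᵀX·[c₂, c₁, c₀]ᵀ = Xᵀv becomes [[27796, 2950, 328]; [2950, 328, 40]; [328, 40, 6]]·[c₂, c₁, c₀]ᵀ = [53791, 5705, 635]ᵀ.
Row-reducing yields c₂ = 70087/33594, c₁ = -66205/33594, c₀ = 55103/11198.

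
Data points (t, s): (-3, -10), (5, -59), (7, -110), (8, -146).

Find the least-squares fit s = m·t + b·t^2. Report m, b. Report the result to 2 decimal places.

m = -2.23, b = -1.97

With design matrix X, XᵀX = [[147, 953]; [953, 7203]] and Xᵀs = [-2203, -16299]ᵀ.
Δ = 147·7203 − 953² = 150632.
m = ((-2203)·7203 − 953·(-16299))/150632 = -167631/75316; b = (147·(-16299) − 953·(-2203))/150632 = -148247/75316.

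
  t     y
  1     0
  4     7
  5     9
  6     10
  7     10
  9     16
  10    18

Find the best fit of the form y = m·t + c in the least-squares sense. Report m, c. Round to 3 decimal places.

m = 1.911, c = -1.464

Sums needed: Σt·t = 308, Σt = 42, Σ1 = 7.
Moment sums: Σt·y = 527, Σy = 70.
XᵀX·[m, c]ᵀ = Xᵀy becomes [[308, 42]; [42, 7]]·[m, c]ᵀ = [527, 70]ᵀ.
Δ = 308·7 − 42² = 392.
m = (527·7 − 42·70)/392 = 107/56; c = (308·70 − 42·527)/392 = -41/28.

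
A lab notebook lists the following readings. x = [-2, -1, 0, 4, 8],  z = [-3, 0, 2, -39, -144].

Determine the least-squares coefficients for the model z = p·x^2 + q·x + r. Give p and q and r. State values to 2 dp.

From the data, Σx^2·x^2 = 4369, Σx^2·x = 567, Σx^2 = 85, Σx·x = 85, Σx = 9, Σ1 = 5.
Moment sums: Σx^2·z = -9852, Σx·z = -1302, Σz = -184.
Normal equations: [[4369, 567, 85]; [567, 85, 9]; [85, 9, 5]]·[p, q, r]ᵀ = [-9852, -1302, -184]ᵀ.
Inverting the 3×3 Gram matrix, [p, q, r]ᵀ = [-75875/37219, -68604/37219, 43703/37219]ᵀ.

p = -2.04, q = -1.84, r = 1.17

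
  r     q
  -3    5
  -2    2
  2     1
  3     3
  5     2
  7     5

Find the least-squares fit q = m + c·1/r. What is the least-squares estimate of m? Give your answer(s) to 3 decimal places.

m = 3.081

MᵀM·[m, c]ᵀ = Mᵀq reads: 6·m + (12/35)·c = 18;  (12/35)·m + (17257/22050)·c = -11/210.
Determinant 6·(17257/22050) − (12/35)² = 673/147.
m = (18·(17257/22050) − (12/35)·(-11/210))/(673/147) = 51837/16825; c = (6·(-11/210) − (12/35)·18)/(673/147) = -4767/3365.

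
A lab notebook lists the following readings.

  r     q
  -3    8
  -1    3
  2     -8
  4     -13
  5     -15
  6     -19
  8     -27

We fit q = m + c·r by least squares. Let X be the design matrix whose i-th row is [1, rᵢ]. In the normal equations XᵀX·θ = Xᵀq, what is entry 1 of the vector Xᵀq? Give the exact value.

Entry 1 ↔ basis 1, so (Xᵀq)_{1} = Σᵢ qᵢ = (1)·(8) + (1)·(3) + (1)·(-8) + (1)·(-13) + (1)·(-15) + (1)·(-19) + (1)·(-27) = -71.

-71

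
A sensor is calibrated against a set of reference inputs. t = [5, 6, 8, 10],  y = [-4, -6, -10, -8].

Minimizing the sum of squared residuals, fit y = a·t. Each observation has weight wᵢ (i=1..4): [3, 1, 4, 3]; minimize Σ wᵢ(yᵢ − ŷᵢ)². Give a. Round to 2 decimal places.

a = -0.98

The normal equations are: 667·a = -656.
Hence a = -656 / 667 ≈ -0.983508.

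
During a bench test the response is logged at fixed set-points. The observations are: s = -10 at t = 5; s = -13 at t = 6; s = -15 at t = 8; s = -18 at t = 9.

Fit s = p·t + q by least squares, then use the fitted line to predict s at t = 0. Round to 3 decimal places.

ŝ = -1.400

Normal-equation sums: Σt·t = 206, Σt = 28, Σ1 = 4.
Right-hand side: Σt·s = -410, Σs = -56.
So MᵀM·[p, q]ᵀ = Mᵀs: [[206, 28]; [28, 4]]·[p, q]ᵀ = [-410, -56]ᵀ.
Determinant 206·4 − 28² = 40.
p = ((-410)·4 − 28·(-56))/40 = -9/5; q = (206·(-56) − 28·(-410))/40 = -7/5.
At t = 0: ŝ = (-9/5)·(0) + (-7/5)·(1) = -7/5.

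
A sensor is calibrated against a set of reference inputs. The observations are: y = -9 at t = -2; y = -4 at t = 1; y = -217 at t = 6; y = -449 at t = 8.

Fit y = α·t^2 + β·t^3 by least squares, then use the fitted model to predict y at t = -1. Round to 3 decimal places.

ŷ = -2.617

From the data, Σt^2·t^2 = 5409, Σt^2·t^3 = 40513, Σt^3·t^3 = 308865.
For Aᵀy: Σt^2·y = -36588, Σt^3·y = -276692.
AᵀA·[α, β]ᵀ = Aᵀy becomes [[5409, 40513]; [40513, 308865]]·[α, β]ᵀ = [-36588, -276692]ᵀ.
Δ = 5409·308865 − 40513² = 29347616.
α = ((-36588)·308865 − 40513·(-276692))/29347616 = -11391203/3668452; β = (5409·(-276692) − 40513·(-36588))/29347616 = -1792173/3668452.
At t = -1: ŷ = (-11391203/3668452)·(1) + (-1792173/3668452)·(-1) = -4799515/1834226.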